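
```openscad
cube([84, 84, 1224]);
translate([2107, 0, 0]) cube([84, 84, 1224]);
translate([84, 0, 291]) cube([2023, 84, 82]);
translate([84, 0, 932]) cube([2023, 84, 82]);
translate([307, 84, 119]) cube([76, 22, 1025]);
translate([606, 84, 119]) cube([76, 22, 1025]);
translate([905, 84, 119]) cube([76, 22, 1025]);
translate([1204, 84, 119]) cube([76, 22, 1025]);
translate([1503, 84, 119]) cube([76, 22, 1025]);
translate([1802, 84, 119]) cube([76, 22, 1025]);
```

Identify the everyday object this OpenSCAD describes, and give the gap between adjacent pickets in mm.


A fence section. The picket gap is 223 mm.

Two posts, two rails, 6 pickets — a fence section. Span 2023 mm holds 6 pickets of 76 mm with 7 equal gaps: ⌊(2023 − 6·76) / 7⌋ = 223 mm.


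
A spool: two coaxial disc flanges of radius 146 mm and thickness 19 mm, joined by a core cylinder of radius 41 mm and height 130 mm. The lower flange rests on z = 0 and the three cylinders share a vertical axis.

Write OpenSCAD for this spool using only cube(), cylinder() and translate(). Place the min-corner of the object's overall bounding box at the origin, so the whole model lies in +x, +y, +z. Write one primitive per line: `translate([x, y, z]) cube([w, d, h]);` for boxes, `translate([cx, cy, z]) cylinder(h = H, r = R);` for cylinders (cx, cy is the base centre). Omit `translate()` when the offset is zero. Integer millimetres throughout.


translate([146, 146, 0]) cylinder(h = 19, r = 146);
translate([146, 146, 19]) cylinder(h = 130, r = 41);
translate([146, 146, 149]) cylinder(h = 19, r = 146);


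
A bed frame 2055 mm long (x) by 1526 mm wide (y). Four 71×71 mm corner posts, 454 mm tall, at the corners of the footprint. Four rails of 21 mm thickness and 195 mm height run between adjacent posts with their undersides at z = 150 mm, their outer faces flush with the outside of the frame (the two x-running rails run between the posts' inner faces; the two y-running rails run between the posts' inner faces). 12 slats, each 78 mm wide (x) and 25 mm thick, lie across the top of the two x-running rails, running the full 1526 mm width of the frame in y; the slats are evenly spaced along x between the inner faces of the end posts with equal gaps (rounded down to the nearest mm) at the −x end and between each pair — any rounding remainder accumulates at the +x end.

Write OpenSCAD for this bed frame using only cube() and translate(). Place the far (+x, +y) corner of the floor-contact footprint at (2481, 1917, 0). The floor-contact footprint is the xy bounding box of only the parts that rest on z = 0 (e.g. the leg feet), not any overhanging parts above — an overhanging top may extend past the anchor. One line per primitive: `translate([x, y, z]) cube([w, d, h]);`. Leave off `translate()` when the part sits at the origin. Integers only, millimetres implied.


translate([426, 391, 0]) cube([71, 71, 454]);
translate([426, 1846, 0]) cube([71, 71, 454]);
translate([2410, 391, 0]) cube([71, 71, 454]);
translate([2410, 1846, 0]) cube([71, 71, 454]);
translate([497, 391, 150]) cube([1913, 21, 195]);
translate([497, 1896, 150]) cube([1913, 21, 195]);
translate([426, 462, 150]) cube([21, 1384, 195]);
translate([2460, 462, 150]) cube([21, 1384, 195]);
translate([572, 391, 345]) cube([78, 1526, 25]);
translate([725, 391, 345]) cube([78, 1526, 25]);
translate([878, 391, 345]) cube([78, 1526, 25]);
translate([1031, 391, 345]) cube([78, 1526, 25]);
translate([1184, 391, 345]) cube([78, 1526, 25]);
translate([1337, 391, 345]) cube([78, 1526, 25]);
translate([1490, 391, 345]) cube([78, 1526, 25]);
translate([1643, 391, 345]) cube([78, 1526, 25]);
translate([1796, 391, 345]) cube([78, 1526, 25]);
translate([1949, 391, 345]) cube([78, 1526, 25]);
translate([2102, 391, 345]) cube([78, 1526, 25]);
translate([2255, 391, 345]) cube([78, 1526, 25]);


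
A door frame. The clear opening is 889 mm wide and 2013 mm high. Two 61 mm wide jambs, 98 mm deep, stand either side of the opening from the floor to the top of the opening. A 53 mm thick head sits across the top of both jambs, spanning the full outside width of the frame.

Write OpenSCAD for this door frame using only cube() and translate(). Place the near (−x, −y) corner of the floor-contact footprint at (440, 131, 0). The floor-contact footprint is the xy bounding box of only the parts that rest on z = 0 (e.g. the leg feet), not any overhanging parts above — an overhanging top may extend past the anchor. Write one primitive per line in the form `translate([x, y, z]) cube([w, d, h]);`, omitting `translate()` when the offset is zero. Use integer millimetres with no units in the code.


translate([440, 131, 0]) cube([61, 98, 2013]);
translate([1390, 131, 0]) cube([61, 98, 2013]);
translate([440, 131, 2013]) cube([1011, 98, 53]);


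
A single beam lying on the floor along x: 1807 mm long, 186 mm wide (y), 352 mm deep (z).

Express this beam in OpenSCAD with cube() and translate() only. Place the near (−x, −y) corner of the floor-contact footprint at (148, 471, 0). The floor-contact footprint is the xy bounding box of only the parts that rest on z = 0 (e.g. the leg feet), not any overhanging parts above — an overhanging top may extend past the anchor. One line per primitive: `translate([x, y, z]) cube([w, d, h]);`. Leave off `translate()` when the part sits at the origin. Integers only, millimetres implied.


translate([148, 471, 0]) cube([1807, 186, 352]);


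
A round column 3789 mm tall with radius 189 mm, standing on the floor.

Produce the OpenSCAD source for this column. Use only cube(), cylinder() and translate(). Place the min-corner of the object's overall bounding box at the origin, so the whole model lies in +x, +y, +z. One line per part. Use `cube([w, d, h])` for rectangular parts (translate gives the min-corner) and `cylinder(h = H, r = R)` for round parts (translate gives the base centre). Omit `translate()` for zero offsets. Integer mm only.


translate([189, 189, 0]) cylinder(h = 3789, r = 189);


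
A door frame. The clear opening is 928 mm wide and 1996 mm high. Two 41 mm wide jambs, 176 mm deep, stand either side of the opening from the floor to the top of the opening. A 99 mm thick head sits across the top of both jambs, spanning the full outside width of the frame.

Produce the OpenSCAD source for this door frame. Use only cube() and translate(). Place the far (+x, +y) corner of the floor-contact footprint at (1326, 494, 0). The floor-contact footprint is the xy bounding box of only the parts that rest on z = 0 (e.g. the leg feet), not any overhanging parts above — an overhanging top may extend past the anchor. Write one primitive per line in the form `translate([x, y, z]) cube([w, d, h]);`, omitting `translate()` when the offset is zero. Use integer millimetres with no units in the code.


translate([316, 318, 0]) cube([41, 176, 1996]);
translate([1285, 318, 0]) cube([41, 176, 1996]);
translate([316, 318, 1996]) cube([1010, 176, 99]);


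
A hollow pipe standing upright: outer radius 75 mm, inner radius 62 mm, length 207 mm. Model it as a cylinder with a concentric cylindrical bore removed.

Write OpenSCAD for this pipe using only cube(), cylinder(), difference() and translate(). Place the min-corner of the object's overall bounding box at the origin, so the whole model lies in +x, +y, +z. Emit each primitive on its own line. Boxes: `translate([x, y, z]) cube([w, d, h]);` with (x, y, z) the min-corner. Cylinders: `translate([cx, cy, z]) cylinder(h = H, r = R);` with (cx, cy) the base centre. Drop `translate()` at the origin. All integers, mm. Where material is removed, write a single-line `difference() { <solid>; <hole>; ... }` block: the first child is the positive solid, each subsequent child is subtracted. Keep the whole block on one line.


difference() { translate([75, 75, 0]) cylinder(h = 207, r = 75); translate([75, 75, 0]) cylinder(h = 207, r = 62); }


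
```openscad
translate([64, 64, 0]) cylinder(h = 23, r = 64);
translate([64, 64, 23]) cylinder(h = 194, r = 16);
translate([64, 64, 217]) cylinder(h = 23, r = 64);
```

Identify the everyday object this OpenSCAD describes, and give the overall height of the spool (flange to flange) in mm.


A spool. The overall height is 240 mm.

Three coaxial cylinders, large–small–large — a spool. Two 23 mm flanges and a 194 mm core give 23 + 194 + 23 = 240 mm.


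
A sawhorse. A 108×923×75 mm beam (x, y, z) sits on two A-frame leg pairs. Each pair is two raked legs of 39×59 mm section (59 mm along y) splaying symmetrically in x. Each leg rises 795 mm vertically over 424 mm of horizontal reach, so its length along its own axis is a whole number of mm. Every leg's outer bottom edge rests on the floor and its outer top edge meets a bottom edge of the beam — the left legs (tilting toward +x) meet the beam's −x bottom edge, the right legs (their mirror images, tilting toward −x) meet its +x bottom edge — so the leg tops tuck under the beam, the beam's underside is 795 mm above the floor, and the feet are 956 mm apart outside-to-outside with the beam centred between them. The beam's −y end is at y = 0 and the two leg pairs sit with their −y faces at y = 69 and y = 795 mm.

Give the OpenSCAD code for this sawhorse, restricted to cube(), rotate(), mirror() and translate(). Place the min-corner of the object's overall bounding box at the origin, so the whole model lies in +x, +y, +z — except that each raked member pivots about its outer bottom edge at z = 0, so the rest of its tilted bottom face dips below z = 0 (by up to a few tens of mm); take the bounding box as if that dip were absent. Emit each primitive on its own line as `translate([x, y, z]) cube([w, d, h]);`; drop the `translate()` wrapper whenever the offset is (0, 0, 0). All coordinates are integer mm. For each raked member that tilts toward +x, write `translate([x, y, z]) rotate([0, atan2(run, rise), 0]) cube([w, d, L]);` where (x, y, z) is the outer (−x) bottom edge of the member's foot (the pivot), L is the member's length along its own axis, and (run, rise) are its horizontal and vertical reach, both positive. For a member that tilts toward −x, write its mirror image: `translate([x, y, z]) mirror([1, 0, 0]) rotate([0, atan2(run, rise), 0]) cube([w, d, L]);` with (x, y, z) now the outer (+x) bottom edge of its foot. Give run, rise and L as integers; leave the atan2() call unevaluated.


translate([424, 0, 795]) cube([108, 923, 75]);
translate([0, 69, 0]) rotate([0, atan2(424, 795), 0]) cube([39, 59, 901]);
translate([956, 69, 0]) mirror([1, 0, 0]) rotate([0, atan2(424, 795), 0]) cube([39, 59, 901]);
translate([0, 795, 0]) rotate([0, atan2(424, 795), 0]) cube([39, 59, 901]);
translate([956, 795, 0]) mirror([1, 0, 0]) rotate([0, atan2(424, 795), 0]) cube([39, 59, 901]);


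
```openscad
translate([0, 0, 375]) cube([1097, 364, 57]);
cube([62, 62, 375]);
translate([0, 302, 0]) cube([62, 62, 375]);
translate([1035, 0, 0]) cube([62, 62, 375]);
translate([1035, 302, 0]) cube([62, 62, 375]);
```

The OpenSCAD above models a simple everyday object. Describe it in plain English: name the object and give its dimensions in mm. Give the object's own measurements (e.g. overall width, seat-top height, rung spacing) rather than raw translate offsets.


A bench: a 1097×364 mm seat slab, 57 mm thick, top at z = 432 mm, on four 62×62 mm square legs flush with the seat corners and standing on z = 0.


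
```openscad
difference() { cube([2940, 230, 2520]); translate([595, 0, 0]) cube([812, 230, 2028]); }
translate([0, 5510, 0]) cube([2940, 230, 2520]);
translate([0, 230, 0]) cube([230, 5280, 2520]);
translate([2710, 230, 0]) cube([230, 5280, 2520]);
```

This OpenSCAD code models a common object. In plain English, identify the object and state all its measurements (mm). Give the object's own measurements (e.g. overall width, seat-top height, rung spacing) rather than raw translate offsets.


A single room: four walls, each 2520 mm tall and 230 mm thick, enclosing an outside footprint 2940×5740 mm (x × y), no floor or roof. The front and back walls (−y and +y sides) run the full x-width; the side walls fit between their inner faces. A door opening 812 mm wide and 2028 mm tall is cut through the front wall from the floor up, its −x edge 595 mm from the wall's −x end.


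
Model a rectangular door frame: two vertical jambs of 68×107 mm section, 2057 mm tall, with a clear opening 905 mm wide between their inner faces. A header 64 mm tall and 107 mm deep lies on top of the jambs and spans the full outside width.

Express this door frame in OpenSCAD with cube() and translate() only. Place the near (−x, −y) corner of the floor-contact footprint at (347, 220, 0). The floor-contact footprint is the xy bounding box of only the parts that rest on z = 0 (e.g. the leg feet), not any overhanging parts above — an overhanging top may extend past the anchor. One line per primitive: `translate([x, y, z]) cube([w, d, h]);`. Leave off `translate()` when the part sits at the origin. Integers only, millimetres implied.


translate([347, 220, 0]) cube([68, 107, 2057]);
translate([1320, 220, 0]) cube([68, 107, 2057]);
translate([347, 220, 2057]) cube([1041, 107, 64]);


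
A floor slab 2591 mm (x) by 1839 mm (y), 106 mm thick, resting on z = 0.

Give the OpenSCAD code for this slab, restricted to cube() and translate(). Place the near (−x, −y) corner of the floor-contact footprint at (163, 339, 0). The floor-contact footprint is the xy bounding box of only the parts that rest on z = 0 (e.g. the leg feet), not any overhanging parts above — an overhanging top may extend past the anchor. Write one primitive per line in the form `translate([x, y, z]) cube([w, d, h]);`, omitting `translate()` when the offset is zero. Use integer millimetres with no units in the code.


translate([163, 339, 0]) cube([2591, 1839, 106]);


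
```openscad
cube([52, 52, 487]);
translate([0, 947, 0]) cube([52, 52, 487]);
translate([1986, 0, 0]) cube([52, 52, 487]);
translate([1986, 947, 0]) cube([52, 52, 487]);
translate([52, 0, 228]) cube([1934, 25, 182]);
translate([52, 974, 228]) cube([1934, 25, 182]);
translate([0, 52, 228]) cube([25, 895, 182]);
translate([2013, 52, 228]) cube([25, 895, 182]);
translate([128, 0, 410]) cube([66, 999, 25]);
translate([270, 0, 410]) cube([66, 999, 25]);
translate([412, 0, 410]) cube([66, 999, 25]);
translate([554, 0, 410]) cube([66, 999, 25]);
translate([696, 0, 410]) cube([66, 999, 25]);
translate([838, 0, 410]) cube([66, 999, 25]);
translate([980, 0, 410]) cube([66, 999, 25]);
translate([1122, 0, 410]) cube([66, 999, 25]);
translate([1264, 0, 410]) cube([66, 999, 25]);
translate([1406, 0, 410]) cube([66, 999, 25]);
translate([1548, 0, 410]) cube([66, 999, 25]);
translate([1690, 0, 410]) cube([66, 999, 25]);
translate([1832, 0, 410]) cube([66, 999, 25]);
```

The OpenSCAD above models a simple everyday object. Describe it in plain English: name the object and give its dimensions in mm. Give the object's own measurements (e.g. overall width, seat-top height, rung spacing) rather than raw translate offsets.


A bed frame 2038 mm long (x) by 999 mm wide (y). Four 52×52 mm corner posts, 487 mm tall, at the corners of the footprint. Four rails of 25 mm thickness and 182 mm height run between adjacent posts with their undersides at z = 228 mm, their outer faces flush with the outside of the frame (the two x-running rails run between the posts' inner faces; the two y-running rails run between the posts' inner faces). 13 slats, each 66 mm wide (x) and 25 mm thick, lie across the top of the two x-running rails, running the full 999 mm width of the frame in y; along x they sit between the end posts with a 76 mm gap after the −x posts and between neighbouring slats, leaving 88 mm before the +x posts.


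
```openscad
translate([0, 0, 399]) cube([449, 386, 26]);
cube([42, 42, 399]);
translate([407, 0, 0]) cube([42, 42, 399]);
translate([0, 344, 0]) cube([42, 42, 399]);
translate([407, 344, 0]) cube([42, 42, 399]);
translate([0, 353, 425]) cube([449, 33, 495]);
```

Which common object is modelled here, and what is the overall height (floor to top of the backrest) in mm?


A chair. The overall height is 920 mm.

A slab on four corner posts with a tall panel at the back — a chair. The seat slab sits at z = 399 with thickness 26, and the 495 mm backrest starts at the seat top, so the overall height is 399 + 26 + 495 = 920 mm.


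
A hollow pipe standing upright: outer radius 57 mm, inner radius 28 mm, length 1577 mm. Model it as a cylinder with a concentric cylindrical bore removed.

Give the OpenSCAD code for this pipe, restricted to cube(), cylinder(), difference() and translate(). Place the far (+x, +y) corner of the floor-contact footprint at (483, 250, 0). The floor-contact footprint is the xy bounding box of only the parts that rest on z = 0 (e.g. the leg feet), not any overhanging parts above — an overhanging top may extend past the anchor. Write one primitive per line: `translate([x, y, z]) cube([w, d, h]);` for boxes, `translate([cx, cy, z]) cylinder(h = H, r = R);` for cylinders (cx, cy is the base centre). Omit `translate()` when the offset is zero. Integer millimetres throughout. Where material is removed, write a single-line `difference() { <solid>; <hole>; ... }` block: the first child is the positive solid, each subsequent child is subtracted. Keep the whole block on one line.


difference() { translate([426, 193, 0]) cylinder(h = 1577, r = 57); translate([426, 193, 0]) cylinder(h = 1577, r = 28); }


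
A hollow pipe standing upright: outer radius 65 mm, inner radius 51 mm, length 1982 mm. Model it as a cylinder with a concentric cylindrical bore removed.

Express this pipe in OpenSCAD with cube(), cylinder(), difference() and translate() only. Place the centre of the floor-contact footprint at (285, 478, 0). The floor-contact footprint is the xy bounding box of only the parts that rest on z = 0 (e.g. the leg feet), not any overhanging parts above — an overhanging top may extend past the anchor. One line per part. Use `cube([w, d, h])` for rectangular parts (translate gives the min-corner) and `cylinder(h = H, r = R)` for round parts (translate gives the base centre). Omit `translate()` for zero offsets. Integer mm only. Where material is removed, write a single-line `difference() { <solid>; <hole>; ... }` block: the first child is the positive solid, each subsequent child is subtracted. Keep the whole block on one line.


difference() { translate([285, 478, 0]) cylinder(h = 1982, r = 65); translate([285, 478, 0]) cylinder(h = 1982, r = 51); }


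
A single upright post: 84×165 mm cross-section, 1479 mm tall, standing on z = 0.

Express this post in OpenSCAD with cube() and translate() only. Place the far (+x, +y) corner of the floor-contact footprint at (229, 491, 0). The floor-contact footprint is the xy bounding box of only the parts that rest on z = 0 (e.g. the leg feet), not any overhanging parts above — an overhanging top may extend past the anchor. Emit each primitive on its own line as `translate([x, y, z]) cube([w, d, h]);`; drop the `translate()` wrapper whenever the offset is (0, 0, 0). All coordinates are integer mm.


translate([145, 326, 0]) cube([84, 165, 1479]);


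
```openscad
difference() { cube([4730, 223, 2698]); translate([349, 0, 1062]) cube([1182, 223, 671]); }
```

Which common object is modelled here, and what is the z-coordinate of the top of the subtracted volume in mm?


A wall with a window opening. The window head height is 1733 mm.

A wall with a rectangular opening subtracted — a window. Sill at z = 1062, opening 671 mm tall, so the head is at 1062 + 671 = 1733 mm.


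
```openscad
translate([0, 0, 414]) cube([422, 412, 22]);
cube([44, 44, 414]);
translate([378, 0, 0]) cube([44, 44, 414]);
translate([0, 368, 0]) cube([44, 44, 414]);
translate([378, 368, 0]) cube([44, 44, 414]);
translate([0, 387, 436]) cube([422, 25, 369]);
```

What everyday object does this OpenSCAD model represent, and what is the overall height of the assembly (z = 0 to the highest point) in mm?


A chair. The overall height is 805 mm.

A slab on four corner posts with a tall panel at the back — a chair. The seat slab sits at z = 414 with thickness 22, and the 369 mm backrest starts at the seat top, so the overall height is 414 + 22 + 369 = 805 mm.


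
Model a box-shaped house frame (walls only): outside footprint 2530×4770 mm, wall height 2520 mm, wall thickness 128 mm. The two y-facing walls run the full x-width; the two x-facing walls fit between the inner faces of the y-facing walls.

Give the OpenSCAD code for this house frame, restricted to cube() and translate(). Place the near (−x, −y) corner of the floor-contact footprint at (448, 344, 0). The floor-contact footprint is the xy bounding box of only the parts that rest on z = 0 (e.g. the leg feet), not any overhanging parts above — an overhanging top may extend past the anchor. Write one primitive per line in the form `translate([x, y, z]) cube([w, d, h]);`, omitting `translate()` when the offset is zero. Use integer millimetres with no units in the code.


translate([448, 344, 0]) cube([2530, 128, 2520]);
translate([448, 4986, 0]) cube([2530, 128, 2520]);
translate([448, 472, 0]) cube([128, 4514, 2520]);
translate([2850, 472, 0]) cube([128, 4514, 2520]);


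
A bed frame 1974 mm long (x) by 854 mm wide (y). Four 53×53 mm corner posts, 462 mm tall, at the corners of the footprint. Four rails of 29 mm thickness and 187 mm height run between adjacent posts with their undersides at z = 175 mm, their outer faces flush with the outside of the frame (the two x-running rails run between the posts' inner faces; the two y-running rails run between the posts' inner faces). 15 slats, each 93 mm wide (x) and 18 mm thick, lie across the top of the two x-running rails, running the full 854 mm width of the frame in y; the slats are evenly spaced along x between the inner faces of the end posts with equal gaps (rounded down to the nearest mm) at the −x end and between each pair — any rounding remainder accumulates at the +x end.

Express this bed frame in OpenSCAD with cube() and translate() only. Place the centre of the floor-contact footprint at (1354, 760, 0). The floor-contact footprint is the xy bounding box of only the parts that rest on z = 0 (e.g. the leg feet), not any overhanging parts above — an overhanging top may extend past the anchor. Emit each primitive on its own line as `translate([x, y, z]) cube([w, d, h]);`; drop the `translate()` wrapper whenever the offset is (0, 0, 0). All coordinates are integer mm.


// slat z = rail_z + rail_h = 175 + 187 = 362
// slat gap = ⌊(1868 − 15·93) / 16⌋ = 29
translate([367, 333, 0]) cube([53, 53, 462]);
translate([367, 1134, 0]) cube([53, 53, 462]);
translate([2288, 333, 0]) cube([53, 53, 462]);
translate([2288, 1134, 0]) cube([53, 53, 462]);
translate([420, 333, 175]) cube([1868, 29, 187]);
translate([420, 1158, 175]) cube([1868, 29, 187]);
translate([367, 386, 175]) cube([29, 748, 187]);
translate([2312, 386, 175]) cube([29, 748, 187]);
translate([449, 333, 362]) cube([93, 854, 18]);
translate([571, 333, 362]) cube([93, 854, 18]);
translate([693, 333, 362]) cube([93, 854, 18]);
translate([815, 333, 362]) cube([93, 854, 18]);
translate([937, 333, 362]) cube([93, 854, 18]);
translate([1059, 333, 362]) cube([93, 854, 18]);
translate([1181, 333, 362]) cube([93, 854, 18]);
translate([1303, 333, 362]) cube([93, 854, 18]);
translate([1425, 333, 362]) cube([93, 854, 18]);
translate([1547, 333, 362]) cube([93, 854, 18]);
translate([1669, 333, 362]) cube([93, 854, 18]);
translate([1791, 333, 362]) cube([93, 854, 18]);
translate([1913, 333, 362]) cube([93, 854, 18]);
translate([2035, 333, 362]) cube([93, 854, 18]);
translate([2157, 333, 362]) cube([93, 854, 18]);


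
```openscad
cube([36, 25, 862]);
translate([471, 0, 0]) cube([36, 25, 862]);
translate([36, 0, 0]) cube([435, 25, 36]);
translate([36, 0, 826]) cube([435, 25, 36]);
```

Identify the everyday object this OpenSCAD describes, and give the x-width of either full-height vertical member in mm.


A picture frame. The border width is 36 mm.

Four thin pieces enclosing a rectangular opening — a picture frame. The two full-height stiles are 862 mm tall; the top rail sits at z = 826 and is 36 mm tall, so the border above the opening is 862 − 826 = 36 mm, matching the stile x-width.


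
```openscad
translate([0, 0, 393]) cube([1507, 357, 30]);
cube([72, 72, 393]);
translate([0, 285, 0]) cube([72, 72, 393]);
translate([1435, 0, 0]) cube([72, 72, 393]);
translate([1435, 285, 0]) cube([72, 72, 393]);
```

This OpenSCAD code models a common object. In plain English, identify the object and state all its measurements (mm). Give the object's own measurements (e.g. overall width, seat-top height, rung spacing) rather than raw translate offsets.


A bench: a 1507×357 mm seat slab, 30 mm thick, top at z = 423 mm, on four 72×72 mm square legs flush with the seat corners and standing on z = 0.


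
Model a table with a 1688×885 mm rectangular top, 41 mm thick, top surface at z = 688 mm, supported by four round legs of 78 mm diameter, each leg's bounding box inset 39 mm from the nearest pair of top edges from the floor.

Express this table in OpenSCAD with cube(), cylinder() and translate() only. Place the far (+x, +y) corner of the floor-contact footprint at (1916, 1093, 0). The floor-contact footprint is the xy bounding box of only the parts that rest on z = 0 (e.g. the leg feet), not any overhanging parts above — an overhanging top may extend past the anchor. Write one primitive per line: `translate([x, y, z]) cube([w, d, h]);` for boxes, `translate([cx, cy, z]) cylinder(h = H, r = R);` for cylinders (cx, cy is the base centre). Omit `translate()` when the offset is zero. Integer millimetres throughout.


// leg_h = 688 - 41 = 647
translate([267, 247, 647]) cube([1688, 885, 41]);
translate([345, 325, 0]) cylinder(h = 647, r = 39);
translate([1877, 325, 0]) cylinder(h = 647, r = 39);
translate([345, 1054, 0]) cylinder(h = 647, r = 39);
translate([1877, 1054, 0]) cylinder(h = 647, r = 39);


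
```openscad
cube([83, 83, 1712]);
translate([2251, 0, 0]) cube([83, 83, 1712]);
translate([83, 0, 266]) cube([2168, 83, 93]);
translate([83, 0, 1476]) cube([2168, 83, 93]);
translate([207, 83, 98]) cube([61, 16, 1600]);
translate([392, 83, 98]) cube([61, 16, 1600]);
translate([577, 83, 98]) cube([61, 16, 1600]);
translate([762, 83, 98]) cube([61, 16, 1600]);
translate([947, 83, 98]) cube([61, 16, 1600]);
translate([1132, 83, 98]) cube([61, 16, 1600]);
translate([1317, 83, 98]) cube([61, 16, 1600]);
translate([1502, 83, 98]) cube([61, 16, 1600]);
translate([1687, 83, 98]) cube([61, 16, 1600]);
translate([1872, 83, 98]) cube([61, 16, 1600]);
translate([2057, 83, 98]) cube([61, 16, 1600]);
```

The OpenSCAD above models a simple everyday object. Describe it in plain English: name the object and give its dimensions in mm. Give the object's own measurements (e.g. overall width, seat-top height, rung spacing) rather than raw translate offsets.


A fence section. Two 83×83 mm posts, 1712 mm tall, stand on the floor with a clear span of 2168 mm between their inner faces. Two horizontal rails of 83×93 mm section span the gap between the posts with their undersides at z = 266 mm and z = 1476 mm, flush with the posts' −y face. 11 pickets, each 61 mm wide, 16 mm thick and 1600 mm tall, are fixed to the +y face of the rails with their bottoms at z = 98 mm, spaced across the span with a 124 mm gap after the −x post and between neighbouring pickets, with 133 mm left before the +x post.


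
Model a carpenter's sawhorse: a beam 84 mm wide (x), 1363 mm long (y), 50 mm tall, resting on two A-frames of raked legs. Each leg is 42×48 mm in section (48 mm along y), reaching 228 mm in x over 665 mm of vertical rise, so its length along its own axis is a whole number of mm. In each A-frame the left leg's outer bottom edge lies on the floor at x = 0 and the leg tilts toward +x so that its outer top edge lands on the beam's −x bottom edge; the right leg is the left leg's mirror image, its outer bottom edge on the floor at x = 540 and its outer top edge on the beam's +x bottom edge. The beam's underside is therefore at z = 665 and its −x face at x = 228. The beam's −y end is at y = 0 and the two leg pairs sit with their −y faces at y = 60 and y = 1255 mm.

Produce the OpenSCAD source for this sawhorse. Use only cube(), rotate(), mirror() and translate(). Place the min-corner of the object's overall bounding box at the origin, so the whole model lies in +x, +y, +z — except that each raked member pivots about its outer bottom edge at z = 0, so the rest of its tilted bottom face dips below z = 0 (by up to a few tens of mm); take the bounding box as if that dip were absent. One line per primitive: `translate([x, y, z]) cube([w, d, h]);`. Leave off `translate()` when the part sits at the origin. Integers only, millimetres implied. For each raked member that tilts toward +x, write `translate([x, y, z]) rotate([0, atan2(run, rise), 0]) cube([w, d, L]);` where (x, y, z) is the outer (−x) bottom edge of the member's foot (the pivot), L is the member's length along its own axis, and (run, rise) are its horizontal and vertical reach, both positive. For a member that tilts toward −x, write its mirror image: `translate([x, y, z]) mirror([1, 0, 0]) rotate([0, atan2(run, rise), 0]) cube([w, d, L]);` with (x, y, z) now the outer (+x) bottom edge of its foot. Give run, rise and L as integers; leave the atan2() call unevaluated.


// leg length = √(228² + 665²) = 703
// right-leg outer foot x = 2·228 + 84 = 540
// beam min-corner = (228, 0, 665)
translate([228, 0, 665]) cube([84, 1363, 50]);
translate([0, 60, 0]) rotate([0, atan2(228, 665), 0]) cube([42, 48, 703]);
translate([540, 60, 0]) mirror([1, 0, 0]) rotate([0, atan2(228, 665), 0]) cube([42, 48, 703]);
translate([0, 1255, 0]) rotate([0, atan2(228, 665), 0]) cube([42, 48, 703]);
translate([540, 1255, 0]) mirror([1, 0, 0]) rotate([0, atan2(228, 665), 0]) cube([42, 48, 703]);


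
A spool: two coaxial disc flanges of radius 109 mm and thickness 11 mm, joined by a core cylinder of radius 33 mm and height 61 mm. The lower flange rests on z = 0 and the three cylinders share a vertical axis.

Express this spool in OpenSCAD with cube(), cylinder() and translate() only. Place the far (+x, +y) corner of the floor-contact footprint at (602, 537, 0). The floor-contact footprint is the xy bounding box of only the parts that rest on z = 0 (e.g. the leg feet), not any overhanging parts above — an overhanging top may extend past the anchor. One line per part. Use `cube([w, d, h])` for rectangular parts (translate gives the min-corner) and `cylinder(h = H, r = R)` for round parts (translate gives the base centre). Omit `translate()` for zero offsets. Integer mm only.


translate([493, 428, 0]) cylinder(h = 11, r = 109);
translate([493, 428, 11]) cylinder(h = 61, r = 33);
translate([493, 428, 72]) cylinder(h = 11, r = 109);


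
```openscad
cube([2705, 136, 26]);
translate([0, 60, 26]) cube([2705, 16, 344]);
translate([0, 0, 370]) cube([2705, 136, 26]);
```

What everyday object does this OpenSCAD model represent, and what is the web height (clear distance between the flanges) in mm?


An I-beam. The web height is 344 mm.

Two wide flanges with a thin centred web — an I-beam. Overall 396 mm minus two 26 mm flanges gives a web of 396 − 2·26 = 344 mm.


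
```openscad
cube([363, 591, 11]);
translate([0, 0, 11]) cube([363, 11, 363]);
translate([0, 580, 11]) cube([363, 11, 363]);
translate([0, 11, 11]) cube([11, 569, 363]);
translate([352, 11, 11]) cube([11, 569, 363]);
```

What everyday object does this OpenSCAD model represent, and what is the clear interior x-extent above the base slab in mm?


An open box. The internal width is 341 mm.

A 363×591 base slab with four walls standing on it — an open box. The base is 363 mm wide and the walls are 11 mm thick, so the internal width is 363 − 2 × 11 = 341 mm.


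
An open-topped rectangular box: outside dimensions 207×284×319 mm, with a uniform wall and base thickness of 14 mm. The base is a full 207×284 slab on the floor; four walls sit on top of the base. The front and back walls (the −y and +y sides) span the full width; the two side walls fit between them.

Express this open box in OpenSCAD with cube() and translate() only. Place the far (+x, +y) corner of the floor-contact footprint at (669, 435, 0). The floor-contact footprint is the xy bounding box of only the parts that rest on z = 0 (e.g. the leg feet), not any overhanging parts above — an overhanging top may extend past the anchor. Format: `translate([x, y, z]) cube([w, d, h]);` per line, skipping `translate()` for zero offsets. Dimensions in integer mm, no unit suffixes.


translate([462, 151, 0]) cube([207, 284, 14]);
translate([462, 151, 14]) cube([207, 14, 305]);
translate([462, 421, 14]) cube([207, 14, 305]);
translate([462, 165, 14]) cube([14, 256, 305]);
translate([655, 165, 14]) cube([14, 256, 305]);


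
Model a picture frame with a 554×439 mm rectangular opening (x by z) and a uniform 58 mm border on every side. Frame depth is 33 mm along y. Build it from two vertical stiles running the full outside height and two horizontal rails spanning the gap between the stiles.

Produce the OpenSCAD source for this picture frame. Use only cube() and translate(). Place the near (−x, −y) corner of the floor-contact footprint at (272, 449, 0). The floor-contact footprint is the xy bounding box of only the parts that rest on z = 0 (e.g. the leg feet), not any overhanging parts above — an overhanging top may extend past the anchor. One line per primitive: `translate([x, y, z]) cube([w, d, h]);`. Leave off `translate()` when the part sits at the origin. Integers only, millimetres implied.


translate([272, 449, 0]) cube([58, 33, 555]);
translate([884, 449, 0]) cube([58, 33, 555]);
translate([330, 449, 0]) cube([554, 33, 58]);
translate([330, 449, 497]) cube([554, 33, 58]);


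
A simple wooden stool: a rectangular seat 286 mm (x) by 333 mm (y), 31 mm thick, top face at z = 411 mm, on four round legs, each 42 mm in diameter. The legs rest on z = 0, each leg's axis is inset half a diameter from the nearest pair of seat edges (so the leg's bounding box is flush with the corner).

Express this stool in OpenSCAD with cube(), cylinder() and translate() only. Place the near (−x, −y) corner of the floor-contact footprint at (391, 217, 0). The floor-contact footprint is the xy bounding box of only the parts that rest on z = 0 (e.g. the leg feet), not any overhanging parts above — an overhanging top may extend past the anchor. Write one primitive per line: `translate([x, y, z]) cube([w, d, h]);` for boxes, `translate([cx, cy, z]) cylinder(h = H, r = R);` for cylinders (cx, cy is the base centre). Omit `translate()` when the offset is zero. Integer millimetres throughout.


// leg_h = 411 - 31 = 380
translate([391, 217, 380]) cube([286, 333, 31]);
translate([412, 238, 0]) cylinder(h = 380, r = 21);
translate([656, 238, 0]) cylinder(h = 380, r = 21);
translate([412, 529, 0]) cylinder(h = 380, r = 21);
translate([656, 529, 0]) cylinder(h = 380, r = 21);


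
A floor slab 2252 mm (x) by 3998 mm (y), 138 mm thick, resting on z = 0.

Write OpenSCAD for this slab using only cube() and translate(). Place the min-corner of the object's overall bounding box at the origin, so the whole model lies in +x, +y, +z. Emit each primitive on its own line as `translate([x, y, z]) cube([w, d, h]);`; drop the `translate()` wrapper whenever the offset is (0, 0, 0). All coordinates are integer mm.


cube([2252, 3998, 138]);


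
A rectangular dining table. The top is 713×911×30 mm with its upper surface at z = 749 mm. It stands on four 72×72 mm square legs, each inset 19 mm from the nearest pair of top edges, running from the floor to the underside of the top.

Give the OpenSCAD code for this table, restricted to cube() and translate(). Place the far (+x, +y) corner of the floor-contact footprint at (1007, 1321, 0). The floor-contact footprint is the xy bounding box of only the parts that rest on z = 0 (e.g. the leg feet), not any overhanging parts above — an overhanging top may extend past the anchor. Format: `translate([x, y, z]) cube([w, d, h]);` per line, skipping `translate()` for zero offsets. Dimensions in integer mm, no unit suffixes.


// leg_h = 749 - 30 = 719
translate([313, 429, 719]) cube([713, 911, 30]);
translate([332, 448, 0]) cube([72, 72, 719]);
translate([935, 448, 0]) cube([72, 72, 719]);
translate([332, 1249, 0]) cube([72, 72, 719]);
translate([935, 1249, 0]) cube([72, 72, 719]);


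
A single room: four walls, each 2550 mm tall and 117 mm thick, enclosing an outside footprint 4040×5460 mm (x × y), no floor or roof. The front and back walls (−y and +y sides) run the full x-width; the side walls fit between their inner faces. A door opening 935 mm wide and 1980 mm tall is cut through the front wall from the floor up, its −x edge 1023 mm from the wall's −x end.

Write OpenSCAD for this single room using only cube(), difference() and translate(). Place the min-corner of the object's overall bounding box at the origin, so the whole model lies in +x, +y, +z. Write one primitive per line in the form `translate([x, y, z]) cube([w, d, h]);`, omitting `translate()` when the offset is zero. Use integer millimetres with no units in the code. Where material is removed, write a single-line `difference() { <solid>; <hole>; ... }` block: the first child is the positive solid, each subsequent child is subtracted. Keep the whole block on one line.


difference() { cube([4040, 117, 2550]); translate([1023, 0, 0]) cube([935, 117, 1980]); }
translate([0, 5343, 0]) cube([4040, 117, 2550]);
translate([0, 117, 0]) cube([117, 5226, 2550]);
translate([3923, 117, 0]) cube([117, 5226, 2550]);


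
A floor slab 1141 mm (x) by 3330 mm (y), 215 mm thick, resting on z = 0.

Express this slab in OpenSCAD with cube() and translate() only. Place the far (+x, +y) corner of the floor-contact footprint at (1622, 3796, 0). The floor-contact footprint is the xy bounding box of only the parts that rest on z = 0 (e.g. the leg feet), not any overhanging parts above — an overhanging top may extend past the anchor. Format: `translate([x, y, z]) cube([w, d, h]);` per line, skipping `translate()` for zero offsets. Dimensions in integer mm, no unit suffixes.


translate([481, 466, 0]) cube([1141, 3330, 215]);


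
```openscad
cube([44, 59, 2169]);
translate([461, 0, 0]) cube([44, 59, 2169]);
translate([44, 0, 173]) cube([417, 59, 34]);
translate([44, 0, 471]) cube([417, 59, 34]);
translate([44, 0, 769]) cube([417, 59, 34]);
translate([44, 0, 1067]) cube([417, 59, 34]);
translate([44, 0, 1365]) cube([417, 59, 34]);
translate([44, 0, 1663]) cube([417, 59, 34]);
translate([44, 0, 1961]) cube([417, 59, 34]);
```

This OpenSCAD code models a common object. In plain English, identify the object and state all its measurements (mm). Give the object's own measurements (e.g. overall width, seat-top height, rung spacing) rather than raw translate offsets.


A straight ladder. Two 44×59 mm vertical rails, 2169 mm tall, stand 505 mm apart (outside-to-outside) with their front faces coplanar on the −y side. 7 rungs, each 59 mm deep and 34 mm tall, span between the inner faces of the rails, front faces flush with the rails. The lowest rung's underside is at z = 173 mm and rungs are spaced 298 mm apart (underside to underside).


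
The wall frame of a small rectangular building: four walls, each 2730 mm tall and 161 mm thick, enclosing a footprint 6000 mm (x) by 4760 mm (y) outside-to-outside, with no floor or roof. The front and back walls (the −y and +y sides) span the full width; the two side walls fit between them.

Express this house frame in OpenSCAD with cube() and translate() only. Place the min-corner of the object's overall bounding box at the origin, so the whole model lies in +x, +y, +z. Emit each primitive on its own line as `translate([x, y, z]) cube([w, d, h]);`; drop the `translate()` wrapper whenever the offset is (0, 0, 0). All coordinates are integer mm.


cube([6000, 161, 2730]);
translate([0, 4599, 0]) cube([6000, 161, 2730]);
translate([0, 161, 0]) cube([161, 4438, 2730]);
translate([5839, 161, 0]) cube([161, 4438, 2730]);
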